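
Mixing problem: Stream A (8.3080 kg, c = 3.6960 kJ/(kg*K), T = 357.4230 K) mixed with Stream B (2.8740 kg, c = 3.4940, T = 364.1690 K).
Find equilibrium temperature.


num = 14632.0584
den = 40.7481
Tf = 359.0854 K

359.0854 K


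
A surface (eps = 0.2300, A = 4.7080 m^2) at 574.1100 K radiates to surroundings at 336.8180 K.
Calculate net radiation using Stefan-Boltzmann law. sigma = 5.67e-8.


T^4 = 1.0864e+11
Tsurr^4 = 1.2870e+10
Q = 0.2300 * 5.67e-8 * 4.7080 * 9.5768e+10 = 5879.8456 W

5879.8456 W


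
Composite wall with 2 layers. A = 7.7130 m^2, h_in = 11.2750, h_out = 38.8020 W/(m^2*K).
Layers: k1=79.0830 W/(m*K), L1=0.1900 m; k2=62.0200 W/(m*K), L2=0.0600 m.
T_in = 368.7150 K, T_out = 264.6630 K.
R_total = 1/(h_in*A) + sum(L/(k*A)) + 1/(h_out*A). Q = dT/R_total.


R_conv_in = 1/(11.2750*7.7130) = 0.0115
R_1 = 0.1900/(79.0830*7.7130) = 0.0003
R_2 = 0.0600/(62.0200*7.7130) = 0.0001
R_conv_out = 1/(38.8020*7.7130) = 0.0033
R_total = 0.0153 K/W
Q = 104.0520 / 0.0153 = 6810.8999 W

R_total = 0.0153 K/W, Q = 6810.8999 W


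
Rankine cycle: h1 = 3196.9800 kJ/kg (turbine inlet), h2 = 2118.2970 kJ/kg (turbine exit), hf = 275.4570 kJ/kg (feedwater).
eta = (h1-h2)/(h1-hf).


W = 1078.6830 kJ/kg
Q_in = 2921.5230 kJ/kg
eta = 0.3692 = 36.9219%

eta = 36.9219%


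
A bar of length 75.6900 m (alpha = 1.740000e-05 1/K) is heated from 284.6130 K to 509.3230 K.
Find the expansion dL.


dT = 224.7100 K
dL = 1.740000e-05 * 75.6900 * 224.7100 = 0.295944 m
L_final = 75.985944 m

dL = 0.295944 m


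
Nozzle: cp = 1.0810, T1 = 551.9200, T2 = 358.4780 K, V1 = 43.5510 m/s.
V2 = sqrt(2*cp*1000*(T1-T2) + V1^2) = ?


dT = 193.4420 K
2*cp*1000*dT = 418221.6040
V1^2 = 1896.6896
V2 = sqrt(420118.2936) = 648.1653 m/s

648.1653 m/s


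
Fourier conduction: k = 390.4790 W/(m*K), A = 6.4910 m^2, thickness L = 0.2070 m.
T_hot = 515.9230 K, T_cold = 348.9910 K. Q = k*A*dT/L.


dT = 166.9320 K
Q = 390.4790 * 6.4910 * 166.9320 / 0.2070 = 2043988.9460 W

2043988.9460 W


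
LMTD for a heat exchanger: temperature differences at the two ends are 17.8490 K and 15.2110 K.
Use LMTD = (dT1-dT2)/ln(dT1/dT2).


dT1/dT2 = 1.1734
ln(dT1/dT2) = 0.1599
LMTD = 2.6380 / 0.1599 = 16.4949 K

16.4949 K


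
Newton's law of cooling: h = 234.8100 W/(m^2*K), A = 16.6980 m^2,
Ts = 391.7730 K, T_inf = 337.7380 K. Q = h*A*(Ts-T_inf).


dT = 54.0350 K
Q = 234.8100 * 16.6980 * 54.0350 = 211863.5285 W

211863.5285 W


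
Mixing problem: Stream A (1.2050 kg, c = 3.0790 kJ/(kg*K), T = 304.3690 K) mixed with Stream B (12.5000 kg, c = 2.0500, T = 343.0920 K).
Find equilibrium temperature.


num = 9921.0008
den = 29.3352
Tf = 338.1945 K

338.1945 K


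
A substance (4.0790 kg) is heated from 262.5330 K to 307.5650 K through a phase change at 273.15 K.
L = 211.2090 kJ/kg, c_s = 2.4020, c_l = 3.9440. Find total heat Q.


Q1 (sensible, solid) = 4.0790 * 2.4020 * 10.6170 = 104.0228 kJ
Q2 (latent) = 4.0790 * 211.2090 = 861.5215 kJ
Q3 (sensible, liquid) = 4.0790 * 3.9440 * 34.4150 = 553.6539 kJ
Q_total = 1519.1982 kJ

1519.1982 kJ


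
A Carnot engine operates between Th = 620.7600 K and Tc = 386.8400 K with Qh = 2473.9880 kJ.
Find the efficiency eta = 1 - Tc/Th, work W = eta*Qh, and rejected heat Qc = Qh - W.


eta = 1 - 386.8400/620.7600 = 0.3768
W = 0.3768 * 2473.9880 = 932.2689 kJ
Qc = 2473.9880 - 932.2689 = 1541.7191 kJ

eta = 37.6828%, W = 932.2689 kJ, Qc = 1541.7191 kJ


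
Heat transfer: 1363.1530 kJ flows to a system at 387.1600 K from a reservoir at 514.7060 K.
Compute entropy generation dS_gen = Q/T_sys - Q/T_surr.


dS_sys = 1363.1530/387.1600 = 3.5209 kJ/K
dS_surr = -1363.1530/514.7060 = -2.6484 kJ/K
dS_gen = 3.5209 - 2.6484 = 0.8725 kJ/K (irreversible)

dS_gen = 0.8725 kJ/K, irreversible


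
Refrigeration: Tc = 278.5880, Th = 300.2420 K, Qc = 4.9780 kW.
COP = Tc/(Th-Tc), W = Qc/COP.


COP = 278.5880 / 21.6540 = 12.8654
W = 4.9780 / 12.8654 = 0.3869 kW

COP = 12.8654, W = 0.3869 kW


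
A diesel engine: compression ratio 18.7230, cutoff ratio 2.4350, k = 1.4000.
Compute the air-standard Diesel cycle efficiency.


r^(k-1) = 3.2281
rc^k = 3.4762
eta = 0.6182 = 61.8190%

61.8190%


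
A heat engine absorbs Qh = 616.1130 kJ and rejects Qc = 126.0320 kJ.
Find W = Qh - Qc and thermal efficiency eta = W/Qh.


W = 616.1130 - 126.0320 = 490.0810 kJ
eta = 490.0810 / 616.1130 = 0.7954 = 79.5440%

W = 490.0810 kJ, eta = 79.5440%


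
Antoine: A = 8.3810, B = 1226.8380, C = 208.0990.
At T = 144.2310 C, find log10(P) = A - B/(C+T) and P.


C+T = 352.3300
B/(C+T) = 3.4821
log10(P) = 8.3810 - 3.4821 = 4.8989
P = 10^4.8989 = 79237.2171 mmHg

79237.2171 mmHg


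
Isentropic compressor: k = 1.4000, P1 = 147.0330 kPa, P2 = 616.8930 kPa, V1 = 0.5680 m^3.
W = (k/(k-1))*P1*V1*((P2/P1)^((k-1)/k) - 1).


(k-1)/k = 0.2857
(P2/P1)^exp = 1.5064
W = 3.5000 * 147.0330 * 0.5680 * (1.5064 - 1) = 148.0227 kJ

148.0227 kJ


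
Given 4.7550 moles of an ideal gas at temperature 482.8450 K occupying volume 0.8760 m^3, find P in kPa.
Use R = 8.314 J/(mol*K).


P = nRT/V = 4.7550 * 8.314 * 482.8450 / 0.8760
= 19088.3452 / 0.8760 = 21790.3484 Pa = 21.7903 kPa

21.7903 kPa


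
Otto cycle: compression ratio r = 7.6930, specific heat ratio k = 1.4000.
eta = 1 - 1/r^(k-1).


r^(k-1) = 2.2617
eta = 1 - 1/2.2617 = 0.5579 = 55.7858%

55.7858%


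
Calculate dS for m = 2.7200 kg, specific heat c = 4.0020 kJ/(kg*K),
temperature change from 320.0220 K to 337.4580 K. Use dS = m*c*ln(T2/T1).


T2/T1 = 1.0545
ln(T2/T1) = 0.0531
dS = 2.7200 * 4.0020 * 0.0531 = 0.5775 kJ/K

0.5775 kJ/K


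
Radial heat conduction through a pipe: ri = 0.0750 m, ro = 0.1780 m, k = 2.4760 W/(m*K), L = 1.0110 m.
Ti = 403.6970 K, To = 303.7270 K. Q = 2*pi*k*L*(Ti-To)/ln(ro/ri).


dT = 99.9700 K
ln(ro/ri) = 0.8643
Q = 2*pi*2.4760*1.0110*99.9700 / 0.8643 = 1819.2364 W

1819.2364 W


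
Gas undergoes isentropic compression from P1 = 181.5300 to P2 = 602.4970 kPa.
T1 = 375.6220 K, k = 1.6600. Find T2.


(k-1)/k = 0.3976
(P2/P1)^exp = 1.6112
T2 = 375.6220 * 1.6112 = 605.1990 K

605.1990 K


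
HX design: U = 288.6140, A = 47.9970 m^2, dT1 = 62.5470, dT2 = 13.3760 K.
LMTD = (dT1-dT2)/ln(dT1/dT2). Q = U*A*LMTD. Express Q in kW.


LMTD = 31.8784 K
Q = 288.6140 * 47.9970 * 31.8784 = 441598.5942 W = 441.5986 kW

441.5986 kW


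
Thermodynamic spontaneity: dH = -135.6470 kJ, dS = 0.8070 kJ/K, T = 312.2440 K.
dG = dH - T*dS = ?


T*dS = 312.2440 * 0.8070 = 251.9809 kJ
dG = -135.6470 - 251.9809 = -387.6279 kJ (spontaneous)

dG = -387.6279 kJ, spontaneous


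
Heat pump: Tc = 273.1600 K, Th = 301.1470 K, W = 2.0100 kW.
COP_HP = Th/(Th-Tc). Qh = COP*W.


COP = 301.1470 / 27.9870 = 10.7602
Qh = 10.7602 * 2.0100 = 21.6281 kW

COP = 10.7602, Qh = 21.6281 kW


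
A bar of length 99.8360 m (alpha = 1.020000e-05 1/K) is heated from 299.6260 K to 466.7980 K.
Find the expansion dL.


dT = 167.1720 K
dL = 1.020000e-05 * 99.8360 * 167.1720 = 0.170236 m
L_final = 100.006236 m

dL = 0.170236 m


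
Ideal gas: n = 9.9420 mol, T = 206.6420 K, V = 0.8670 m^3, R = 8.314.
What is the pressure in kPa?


P = nRT/V = 9.9420 * 8.314 * 206.6420 / 0.8670
= 17080.5706 / 0.8670 = 19700.7735 Pa = 19.7008 kPa

19.7008 kPa


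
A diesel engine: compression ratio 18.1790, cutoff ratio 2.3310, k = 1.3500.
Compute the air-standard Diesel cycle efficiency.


r^(k-1) = 2.7596
rc^k = 3.1346
eta = 0.5695 = 56.9518%

56.9518%


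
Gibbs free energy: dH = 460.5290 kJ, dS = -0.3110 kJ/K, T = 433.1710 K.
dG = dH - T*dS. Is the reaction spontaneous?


T*dS = 433.1710 * -0.3110 = -134.7162 kJ
dG = 460.5290 + 134.7162 = 595.2452 kJ (non-spontaneous)

dG = 595.2452 kJ, non-spontaneous


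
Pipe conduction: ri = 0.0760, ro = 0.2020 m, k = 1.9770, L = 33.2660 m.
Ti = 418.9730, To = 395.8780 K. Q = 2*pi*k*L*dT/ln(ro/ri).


dT = 23.0950 K
ln(ro/ri) = 0.9775
Q = 2*pi*1.9770*33.2660*23.0950 / 0.9775 = 9762.7700 W

9762.7700 W


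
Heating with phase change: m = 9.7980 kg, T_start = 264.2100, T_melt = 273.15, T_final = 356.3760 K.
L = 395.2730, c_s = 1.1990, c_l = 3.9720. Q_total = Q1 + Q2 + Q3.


Q1 (sensible, solid) = 9.7980 * 1.1990 * 8.9400 = 105.0253 kJ
Q2 (latent) = 9.7980 * 395.2730 = 3872.8849 kJ
Q3 (sensible, liquid) = 9.7980 * 3.9720 * 83.2260 = 3238.9608 kJ
Q_total = 7216.8710 kJ

7216.8710 kJ


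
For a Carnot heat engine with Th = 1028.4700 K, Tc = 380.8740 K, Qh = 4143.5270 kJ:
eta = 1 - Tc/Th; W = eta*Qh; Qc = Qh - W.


eta = 1 - 380.8740/1028.4700 = 0.6297
W = 0.6297 * 4143.5270 = 2609.0518 kJ
Qc = 4143.5270 - 2609.0518 = 1534.4752 kJ

eta = 62.9669%, W = 2609.0518 kJ, Qc = 1534.4752 kJ


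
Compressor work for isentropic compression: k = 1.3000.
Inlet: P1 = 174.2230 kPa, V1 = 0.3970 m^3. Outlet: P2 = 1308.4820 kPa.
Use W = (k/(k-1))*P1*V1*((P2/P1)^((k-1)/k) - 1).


(k-1)/k = 0.2308
(P2/P1)^exp = 1.5925
W = 4.3333 * 174.2230 * 0.3970 * (1.5925 - 1) = 177.5812 kJ

177.5812 kJ


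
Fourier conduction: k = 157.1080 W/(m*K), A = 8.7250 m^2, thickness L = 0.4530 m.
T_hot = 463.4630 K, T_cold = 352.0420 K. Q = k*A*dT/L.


dT = 111.4210 K
Q = 157.1080 * 8.7250 * 111.4210 / 0.4530 = 337157.3142 W

337157.3142 W


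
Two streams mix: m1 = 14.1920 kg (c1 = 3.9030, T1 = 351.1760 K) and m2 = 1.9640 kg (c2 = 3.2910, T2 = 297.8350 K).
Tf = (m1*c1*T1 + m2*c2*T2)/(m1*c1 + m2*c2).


num = 21377.1855
den = 61.8549
Tf = 345.6021 K

345.6021 K


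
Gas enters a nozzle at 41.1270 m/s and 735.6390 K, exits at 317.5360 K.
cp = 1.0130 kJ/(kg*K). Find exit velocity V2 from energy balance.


dT = 418.1030 K
2*cp*1000*dT = 847076.6780
V1^2 = 1691.4301
V2 = sqrt(848768.1081) = 921.2861 m/s

921.2861 m/s


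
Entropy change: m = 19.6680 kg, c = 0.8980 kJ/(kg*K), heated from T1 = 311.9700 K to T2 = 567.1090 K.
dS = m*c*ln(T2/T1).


T2/T1 = 1.8178
ln(T2/T1) = 0.5976
dS = 19.6680 * 0.8980 * 0.5976 = 10.5555 kJ/K

10.5555 kJ/K


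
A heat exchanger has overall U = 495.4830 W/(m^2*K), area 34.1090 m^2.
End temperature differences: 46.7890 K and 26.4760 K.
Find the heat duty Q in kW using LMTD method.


LMTD = 35.6738 K
Q = 495.4830 * 34.1090 * 35.6738 = 602902.5601 W = 602.9026 kW

602.9026 kW


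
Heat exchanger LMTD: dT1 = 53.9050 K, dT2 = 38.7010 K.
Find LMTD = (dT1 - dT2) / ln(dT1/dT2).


dT1/dT2 = 1.3929
ln(dT1/dT2) = 0.3314
LMTD = 15.2040 / 0.3314 = 45.8839 K

45.8839 K


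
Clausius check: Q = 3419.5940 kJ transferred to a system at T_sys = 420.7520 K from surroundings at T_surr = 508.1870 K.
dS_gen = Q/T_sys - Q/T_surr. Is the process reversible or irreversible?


dS_sys = 3419.5940/420.7520 = 8.1273 kJ/K
dS_surr = -3419.5940/508.1870 = -6.7290 kJ/K
dS_gen = 8.1273 - 6.7290 = 1.3983 kJ/K (irreversible)

dS_gen = 1.3983 kJ/K, irreversible


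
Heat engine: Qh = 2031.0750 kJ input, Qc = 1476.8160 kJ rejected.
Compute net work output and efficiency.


W = 2031.0750 - 1476.8160 = 554.2590 kJ
eta = 554.2590 / 2031.0750 = 0.2729 = 27.2889%

W = 554.2590 kJ, eta = 27.2889%


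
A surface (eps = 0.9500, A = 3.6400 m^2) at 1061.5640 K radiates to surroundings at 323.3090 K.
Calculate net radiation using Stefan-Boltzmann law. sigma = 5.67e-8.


T^4 = 1.2699e+12
Tsurr^4 = 1.0926e+10
Q = 0.9500 * 5.67e-8 * 3.6400 * 1.2590e+12 = 246853.9382 W

246853.9382 W


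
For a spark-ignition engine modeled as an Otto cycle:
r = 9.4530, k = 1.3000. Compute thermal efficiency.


r^(k-1) = 1.9619
eta = 1 - 1/1.9619 = 0.4903 = 49.0283%

49.0283%


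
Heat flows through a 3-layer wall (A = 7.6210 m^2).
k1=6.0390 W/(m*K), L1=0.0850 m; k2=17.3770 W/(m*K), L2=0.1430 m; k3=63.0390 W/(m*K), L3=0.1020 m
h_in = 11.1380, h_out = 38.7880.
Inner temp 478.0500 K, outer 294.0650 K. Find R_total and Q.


R_conv_in = 1/(11.1380*7.6210) = 0.0118
R_1 = 0.0850/(6.0390*7.6210) = 0.0018
R_2 = 0.1430/(17.3770*7.6210) = 0.0011
R_3 = 0.1020/(63.0390*7.6210) = 0.0002
R_conv_out = 1/(38.7880*7.6210) = 0.0034
R_total = 0.0183 K/W
Q = 183.9850 / 0.0183 = 10052.2331 W

R_total = 0.0183 K/W, Q = 10052.2331 W


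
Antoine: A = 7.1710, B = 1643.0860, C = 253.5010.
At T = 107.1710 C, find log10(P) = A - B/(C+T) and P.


C+T = 360.6720
B/(C+T) = 4.5556
log10(P) = 7.1710 - 4.5556 = 2.6154
P = 10^2.6154 = 412.4545 mmHg

412.4545 mmHg


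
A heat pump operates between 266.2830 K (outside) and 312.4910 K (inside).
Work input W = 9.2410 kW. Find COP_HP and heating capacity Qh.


COP = 312.4910 / 46.2080 = 6.7627
Qh = 6.7627 * 9.2410 = 62.4941 kW

COP = 6.7627, Qh = 62.4941 kW


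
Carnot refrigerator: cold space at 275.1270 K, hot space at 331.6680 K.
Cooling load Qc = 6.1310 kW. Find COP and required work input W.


COP = 275.1270 / 56.5410 = 4.8660
W = 6.1310 / 4.8660 = 1.2600 kW

COP = 4.8660, W = 1.2600 kW


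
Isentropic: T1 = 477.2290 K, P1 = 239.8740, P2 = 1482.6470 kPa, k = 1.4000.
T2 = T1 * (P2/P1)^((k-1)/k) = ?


(k-1)/k = 0.2857
(P2/P1)^exp = 1.6827
T2 = 477.2290 * 1.6827 = 803.0497 K

803.0497 K


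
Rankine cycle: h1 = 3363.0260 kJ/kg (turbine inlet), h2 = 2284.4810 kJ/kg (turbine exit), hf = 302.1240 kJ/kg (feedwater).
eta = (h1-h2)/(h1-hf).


W = 1078.5450 kJ/kg
Q_in = 3060.9020 kJ/kg
eta = 0.3524 = 35.2362%

eta = 35.2362%


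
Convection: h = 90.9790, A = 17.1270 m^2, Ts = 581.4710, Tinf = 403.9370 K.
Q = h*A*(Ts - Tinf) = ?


dT = 177.5340 K
Q = 90.9790 * 17.1270 * 177.5340 = 276633.0053 W

276633.0053 W


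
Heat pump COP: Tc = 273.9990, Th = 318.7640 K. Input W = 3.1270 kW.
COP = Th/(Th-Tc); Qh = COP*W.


COP = 318.7640 / 44.7650 = 7.1208
Qh = 7.1208 * 3.1270 = 22.2668 kW

COP = 7.1208, Qh = 22.2668 kW


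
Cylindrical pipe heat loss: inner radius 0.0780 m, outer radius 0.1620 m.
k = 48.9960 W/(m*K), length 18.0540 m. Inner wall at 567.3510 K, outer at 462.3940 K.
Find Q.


dT = 104.9570 K
ln(ro/ri) = 0.7309
Q = 2*pi*48.9960*18.0540*104.9570 / 0.7309 = 798132.1435 W

798132.1435 W


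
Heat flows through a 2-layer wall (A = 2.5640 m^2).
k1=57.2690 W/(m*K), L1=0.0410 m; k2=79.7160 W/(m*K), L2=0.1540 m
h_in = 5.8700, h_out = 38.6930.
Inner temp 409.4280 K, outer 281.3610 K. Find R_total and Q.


R_conv_in = 1/(5.8700*2.5640) = 0.0664
R_1 = 0.0410/(57.2690*2.5640) = 0.0003
R_2 = 0.1540/(79.7160*2.5640) = 0.0008
R_conv_out = 1/(38.6930*2.5640) = 0.0101
R_total = 0.0776 K/W
Q = 128.0670 / 0.0776 = 1651.3140 W

R_total = 0.0776 K/W, Q = 1651.3140 W


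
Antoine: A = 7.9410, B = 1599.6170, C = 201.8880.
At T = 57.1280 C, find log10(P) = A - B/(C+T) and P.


C+T = 259.0160
B/(C+T) = 6.1757
log10(P) = 7.9410 - 6.1757 = 1.7653
P = 10^1.7653 = 58.2444 mmHg

58.2444 mmHg


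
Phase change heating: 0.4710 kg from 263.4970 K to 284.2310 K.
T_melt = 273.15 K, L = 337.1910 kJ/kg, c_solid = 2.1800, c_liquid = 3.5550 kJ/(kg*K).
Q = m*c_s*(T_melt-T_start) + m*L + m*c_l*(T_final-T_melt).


Q1 (sensible, solid) = 0.4710 * 2.1800 * 9.6530 = 9.9115 kJ
Q2 (latent) = 0.4710 * 337.1910 = 158.8170 kJ
Q3 (sensible, liquid) = 0.4710 * 3.5550 * 11.0810 = 18.5541 kJ
Q_total = 187.2826 kJ

187.2826 kJ


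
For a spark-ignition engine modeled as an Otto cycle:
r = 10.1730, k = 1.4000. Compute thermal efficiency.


r^(k-1) = 2.5292
eta = 1 - 1/2.5292 = 0.6046 = 60.4615%

60.4615%


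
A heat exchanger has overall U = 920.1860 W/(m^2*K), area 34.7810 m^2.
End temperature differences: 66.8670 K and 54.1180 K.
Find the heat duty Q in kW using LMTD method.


LMTD = 60.2679 K
Q = 920.1860 * 34.7810 * 60.2679 = 1928874.2982 W = 1928.8743 kW

1928.8743 kW


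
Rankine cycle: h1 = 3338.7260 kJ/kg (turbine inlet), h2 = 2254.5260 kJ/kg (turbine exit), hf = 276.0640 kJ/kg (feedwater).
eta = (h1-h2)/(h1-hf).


W = 1084.2000 kJ/kg
Q_in = 3062.6620 kJ/kg
eta = 0.3540 = 35.4006%

eta = 35.4006%


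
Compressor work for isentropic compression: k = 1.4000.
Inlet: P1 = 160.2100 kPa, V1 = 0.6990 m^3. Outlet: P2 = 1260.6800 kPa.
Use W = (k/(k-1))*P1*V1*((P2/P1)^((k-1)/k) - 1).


(k-1)/k = 0.2857
(P2/P1)^exp = 1.8029
W = 3.5000 * 160.2100 * 0.6990 * (1.8029 - 1) = 314.7064 kJ

314.7064 kJ


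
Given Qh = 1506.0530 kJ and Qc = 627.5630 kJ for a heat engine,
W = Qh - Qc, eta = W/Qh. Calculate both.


W = 1506.0530 - 627.5630 = 878.4900 kJ
eta = 878.4900 / 1506.0530 = 0.5833 = 58.3306%

W = 878.4900 kJ, eta = 58.3306%


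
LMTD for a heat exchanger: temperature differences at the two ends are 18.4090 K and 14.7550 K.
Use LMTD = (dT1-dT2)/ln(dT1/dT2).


dT1/dT2 = 1.2476
ln(dT1/dT2) = 0.2213
LMTD = 3.6540 / 0.2213 = 16.5147 K

16.5147 K


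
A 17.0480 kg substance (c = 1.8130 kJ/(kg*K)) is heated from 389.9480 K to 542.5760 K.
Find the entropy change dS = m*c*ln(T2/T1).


T2/T1 = 1.3914
ln(T2/T1) = 0.3303
dS = 17.0480 * 1.8130 * 0.3303 = 10.2094 kJ/K

10.2094 kJ/K


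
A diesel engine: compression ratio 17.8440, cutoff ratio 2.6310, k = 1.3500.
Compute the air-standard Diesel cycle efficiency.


r^(k-1) = 2.7417
rc^k = 3.6912
eta = 0.5542 = 55.4210%

55.4210%


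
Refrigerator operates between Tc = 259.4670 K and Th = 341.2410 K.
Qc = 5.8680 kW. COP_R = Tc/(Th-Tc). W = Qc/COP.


COP = 259.4670 / 81.7740 = 3.1730
W = 5.8680 / 3.1730 = 1.8494 kW

COP = 3.1730, W = 1.8494 kW


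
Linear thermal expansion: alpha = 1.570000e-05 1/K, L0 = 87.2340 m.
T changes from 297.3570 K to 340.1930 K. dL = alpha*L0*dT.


dT = 42.8360 K
dL = 1.570000e-05 * 87.2340 * 42.8360 = 0.058667 m
L_final = 87.292667 m

dL = 0.058667 m


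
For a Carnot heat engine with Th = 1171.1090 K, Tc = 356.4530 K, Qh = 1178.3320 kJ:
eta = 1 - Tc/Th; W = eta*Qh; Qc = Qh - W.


eta = 1 - 356.4530/1171.1090 = 0.6956
W = 0.6956 * 1178.3320 = 819.6805 kJ
Qc = 1178.3320 - 819.6805 = 358.6515 kJ

eta = 69.5628%, W = 819.6805 kJ, Qc = 358.6515 kJ


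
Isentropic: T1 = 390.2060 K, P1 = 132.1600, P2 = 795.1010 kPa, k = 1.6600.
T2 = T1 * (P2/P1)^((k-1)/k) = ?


(k-1)/k = 0.3976
(P2/P1)^exp = 2.0410
T2 = 390.2060 * 2.0410 = 796.4251 K

796.4251 K


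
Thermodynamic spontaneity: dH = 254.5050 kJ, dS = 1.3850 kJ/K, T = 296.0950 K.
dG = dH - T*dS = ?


T*dS = 296.0950 * 1.3850 = 410.0916 kJ
dG = 254.5050 - 410.0916 = -155.5866 kJ (spontaneous)

dG = -155.5866 kJ, spontaneous


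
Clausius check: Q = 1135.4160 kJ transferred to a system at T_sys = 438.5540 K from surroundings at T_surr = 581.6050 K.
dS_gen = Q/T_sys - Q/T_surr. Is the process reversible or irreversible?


dS_sys = 1135.4160/438.5540 = 2.5890 kJ/K
dS_surr = -1135.4160/581.6050 = -1.9522 kJ/K
dS_gen = 2.5890 - 1.9522 = 0.6368 kJ/K (irreversible)

dS_gen = 0.6368 kJ/K, irreversible


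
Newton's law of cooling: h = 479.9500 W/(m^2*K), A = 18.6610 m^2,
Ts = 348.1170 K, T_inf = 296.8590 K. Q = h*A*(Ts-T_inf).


dT = 51.2580 K
Q = 479.9500 * 18.6610 * 51.2580 = 459084.4320 W

459084.4320 W


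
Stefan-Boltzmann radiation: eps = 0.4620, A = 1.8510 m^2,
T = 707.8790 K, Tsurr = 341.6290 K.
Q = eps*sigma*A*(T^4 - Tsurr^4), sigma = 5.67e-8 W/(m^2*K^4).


T^4 = 2.5109e+11
Tsurr^4 = 1.3621e+10
Q = 0.4620 * 5.67e-8 * 1.8510 * 2.3747e+11 = 11514.4948 W

11514.4948 W


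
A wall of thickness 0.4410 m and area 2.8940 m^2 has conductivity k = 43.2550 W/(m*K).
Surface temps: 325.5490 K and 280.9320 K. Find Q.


dT = 44.6170 K
Q = 43.2550 * 2.8940 * 44.6170 / 0.4410 = 12664.7499 W

12664.7499 W


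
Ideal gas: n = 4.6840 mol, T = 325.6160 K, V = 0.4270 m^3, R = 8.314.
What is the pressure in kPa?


P = nRT/V = 4.6840 * 8.314 * 325.6160 / 0.4270
= 12680.3910 / 0.4270 = 29696.4659 Pa = 29.6965 kPa

29.6965 kPa


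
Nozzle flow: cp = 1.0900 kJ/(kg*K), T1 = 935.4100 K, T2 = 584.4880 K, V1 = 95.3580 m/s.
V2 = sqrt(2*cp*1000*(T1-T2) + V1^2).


dT = 350.9220 K
2*cp*1000*dT = 765009.9600
V1^2 = 9093.1482
V2 = sqrt(774103.1082) = 879.8313 m/s

879.8313 m/s


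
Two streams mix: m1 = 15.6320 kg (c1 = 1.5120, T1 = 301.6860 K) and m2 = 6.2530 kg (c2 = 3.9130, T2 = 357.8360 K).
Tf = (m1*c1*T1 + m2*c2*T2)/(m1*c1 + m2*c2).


num = 15886.0521
den = 48.1036
Tf = 330.2468 K

330.2468 K


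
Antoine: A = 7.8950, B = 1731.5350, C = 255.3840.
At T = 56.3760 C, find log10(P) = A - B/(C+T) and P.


C+T = 311.7600
B/(C+T) = 5.5541
log10(P) = 7.8950 - 5.5541 = 2.3409
P = 10^2.3409 = 219.2482 mmHg

219.2482 mmHg


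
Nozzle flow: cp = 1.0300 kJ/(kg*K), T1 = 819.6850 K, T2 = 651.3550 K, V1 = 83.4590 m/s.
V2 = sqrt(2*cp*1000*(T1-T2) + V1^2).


dT = 168.3300 K
2*cp*1000*dT = 346759.8000
V1^2 = 6965.4047
V2 = sqrt(353725.2047) = 594.7480 m/s

594.7480 m/s


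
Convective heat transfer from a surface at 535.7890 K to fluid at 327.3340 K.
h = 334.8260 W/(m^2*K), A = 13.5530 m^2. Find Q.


dT = 208.4550 K
Q = 334.8260 * 13.5530 * 208.4550 = 945947.2729 W

945947.2729 W


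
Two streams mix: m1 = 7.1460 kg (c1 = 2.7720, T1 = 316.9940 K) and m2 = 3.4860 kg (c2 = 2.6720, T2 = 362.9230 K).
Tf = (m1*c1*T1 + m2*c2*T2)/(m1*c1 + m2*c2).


num = 9659.7225
den = 29.1233
Tf = 331.6836 K

331.6836 K


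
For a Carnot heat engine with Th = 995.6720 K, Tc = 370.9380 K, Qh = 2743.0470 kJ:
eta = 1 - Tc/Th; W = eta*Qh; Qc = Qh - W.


eta = 1 - 370.9380/995.6720 = 0.6274
W = 0.6274 * 2743.0470 = 1721.1237 kJ
Qc = 2743.0470 - 1721.1237 = 1021.9233 kJ

eta = 62.7450%, W = 1721.1237 kJ, Qc = 1021.9233 kJ


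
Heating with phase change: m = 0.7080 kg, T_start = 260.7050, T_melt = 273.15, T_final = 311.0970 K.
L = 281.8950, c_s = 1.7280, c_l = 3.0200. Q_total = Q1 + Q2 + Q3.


Q1 (sensible, solid) = 0.7080 * 1.7280 * 12.4450 = 15.2255 kJ
Q2 (latent) = 0.7080 * 281.8950 = 199.5817 kJ
Q3 (sensible, liquid) = 0.7080 * 3.0200 * 37.9470 = 81.1368 kJ
Q_total = 295.9439 kJ

295.9439 kJ


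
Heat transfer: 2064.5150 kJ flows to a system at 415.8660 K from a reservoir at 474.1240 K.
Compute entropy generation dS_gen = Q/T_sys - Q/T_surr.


dS_sys = 2064.5150/415.8660 = 4.9644 kJ/K
dS_surr = -2064.5150/474.1240 = -4.3544 kJ/K
dS_gen = 4.9644 - 4.3544 = 0.6100 kJ/K (irreversible)

dS_gen = 0.6100 kJ/K, irreversible


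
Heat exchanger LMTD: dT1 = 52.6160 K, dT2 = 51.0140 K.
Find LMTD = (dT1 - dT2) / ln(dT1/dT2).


dT1/dT2 = 1.0314
ln(dT1/dT2) = 0.0309
LMTD = 1.6020 / 0.0309 = 51.8109 K

51.8109 K


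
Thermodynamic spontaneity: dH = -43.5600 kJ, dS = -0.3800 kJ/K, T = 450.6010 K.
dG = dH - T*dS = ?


T*dS = 450.6010 * -0.3800 = -171.2284 kJ
dG = -43.5600 + 171.2284 = 127.6684 kJ (non-spontaneous)

dG = 127.6684 kJ, non-spontaneous


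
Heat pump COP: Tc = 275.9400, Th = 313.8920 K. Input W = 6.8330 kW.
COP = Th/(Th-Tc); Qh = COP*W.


COP = 313.8920 / 37.9520 = 8.2708
Qh = 8.2708 * 6.8330 = 56.5141 kW

COP = 8.2708, Qh = 56.5141 kW


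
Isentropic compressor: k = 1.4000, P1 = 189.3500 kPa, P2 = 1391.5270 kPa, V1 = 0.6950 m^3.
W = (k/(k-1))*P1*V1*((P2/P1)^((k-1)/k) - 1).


(k-1)/k = 0.2857
(P2/P1)^exp = 1.7680
W = 3.5000 * 189.3500 * 0.6950 * (1.7680 - 1) = 353.7567 kJ

353.7567 kJ


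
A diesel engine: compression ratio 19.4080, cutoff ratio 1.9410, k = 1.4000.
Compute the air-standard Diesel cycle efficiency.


r^(k-1) = 3.2749
rc^k = 2.5307
eta = 0.6452 = 64.5209%

64.5209%


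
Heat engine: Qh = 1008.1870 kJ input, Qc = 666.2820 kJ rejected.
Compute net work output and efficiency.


W = 1008.1870 - 666.2820 = 341.9050 kJ
eta = 341.9050 / 1008.1870 = 0.3391 = 33.9129%

W = 341.9050 kJ, eta = 33.9129%


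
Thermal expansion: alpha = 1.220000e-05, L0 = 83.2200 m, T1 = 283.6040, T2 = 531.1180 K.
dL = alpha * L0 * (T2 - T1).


dT = 247.5140 K
dL = 1.220000e-05 * 83.2200 * 247.5140 = 0.251297 m
L_final = 83.471297 m

dL = 0.251297 m


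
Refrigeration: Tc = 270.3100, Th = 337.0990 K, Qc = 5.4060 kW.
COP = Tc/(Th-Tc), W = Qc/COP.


COP = 270.3100 / 66.7890 = 4.0472
W = 5.4060 / 4.0472 = 1.3357 kW

COP = 4.0472, W = 1.3357 kW


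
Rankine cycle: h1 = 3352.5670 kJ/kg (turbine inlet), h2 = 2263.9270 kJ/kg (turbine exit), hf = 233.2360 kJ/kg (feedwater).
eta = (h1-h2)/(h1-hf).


W = 1088.6400 kJ/kg
Q_in = 3119.3310 kJ/kg
eta = 0.3490 = 34.8998%

eta = 34.8998%


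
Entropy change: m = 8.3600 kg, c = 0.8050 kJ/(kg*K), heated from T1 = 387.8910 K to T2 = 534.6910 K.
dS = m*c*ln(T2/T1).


T2/T1 = 1.3785
ln(T2/T1) = 0.3210
dS = 8.3600 * 0.8050 * 0.3210 = 2.1600 kJ/K

2.1600 kJ/K


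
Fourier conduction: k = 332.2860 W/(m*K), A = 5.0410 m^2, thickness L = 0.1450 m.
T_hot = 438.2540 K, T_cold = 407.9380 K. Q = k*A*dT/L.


dT = 30.3160 K
Q = 332.2860 * 5.0410 * 30.3160 / 0.1450 = 350213.3018 W

350213.3018 W


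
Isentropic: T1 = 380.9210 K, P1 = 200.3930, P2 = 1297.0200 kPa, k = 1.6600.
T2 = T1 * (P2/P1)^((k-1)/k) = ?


(k-1)/k = 0.3976
(P2/P1)^exp = 2.1012
T2 = 380.9210 * 2.1012 = 800.3984 K

800.3984 K


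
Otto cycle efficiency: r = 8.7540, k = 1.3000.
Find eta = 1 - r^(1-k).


r^(k-1) = 1.9172
eta = 1 - 1/1.9172 = 0.4784 = 47.8399%

47.8399%


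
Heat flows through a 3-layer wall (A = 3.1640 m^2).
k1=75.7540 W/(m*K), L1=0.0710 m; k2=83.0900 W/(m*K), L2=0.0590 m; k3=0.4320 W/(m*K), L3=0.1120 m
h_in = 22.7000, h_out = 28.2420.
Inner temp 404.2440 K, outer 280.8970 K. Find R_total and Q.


R_conv_in = 1/(22.7000*3.1640) = 0.0139
R_1 = 0.0710/(75.7540*3.1640) = 0.0003
R_2 = 0.0590/(83.0900*3.1640) = 0.0002
R_3 = 0.1120/(0.4320*3.1640) = 0.0819
R_conv_out = 1/(28.2420*3.1640) = 0.0112
R_total = 0.1076 K/W
Q = 123.3470 / 0.1076 = 1146.6127 W

R_total = 0.1076 K/W, Q = 1146.6127 W


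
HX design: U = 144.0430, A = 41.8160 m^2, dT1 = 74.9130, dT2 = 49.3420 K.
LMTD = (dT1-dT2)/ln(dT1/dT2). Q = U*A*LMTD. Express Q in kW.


LMTD = 61.2403 K
Q = 144.0430 * 41.8160 * 61.2403 = 368868.8675 W = 368.8689 kW

368.8689 kW


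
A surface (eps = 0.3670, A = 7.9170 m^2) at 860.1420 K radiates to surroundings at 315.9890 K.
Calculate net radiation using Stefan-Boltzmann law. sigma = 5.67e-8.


T^4 = 5.4737e+11
Tsurr^4 = 9.9698e+09
Q = 0.3670 * 5.67e-8 * 7.9170 * 5.3740e+11 = 88533.4086 W

88533.4086 W


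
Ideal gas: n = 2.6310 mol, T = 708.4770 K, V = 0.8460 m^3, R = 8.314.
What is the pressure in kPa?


P = nRT/V = 2.6310 * 8.314 * 708.4770 / 0.8460
= 15497.3208 / 0.8460 = 18318.3461 Pa = 18.3183 kPa

18.3183 kPa


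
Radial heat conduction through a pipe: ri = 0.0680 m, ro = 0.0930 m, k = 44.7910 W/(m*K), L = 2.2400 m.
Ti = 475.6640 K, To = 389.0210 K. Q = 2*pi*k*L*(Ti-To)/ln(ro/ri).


dT = 86.6430 K
ln(ro/ri) = 0.3131
Q = 2*pi*44.7910*2.2400*86.6430 / 0.3131 = 174453.8064 W

174453.8064 W


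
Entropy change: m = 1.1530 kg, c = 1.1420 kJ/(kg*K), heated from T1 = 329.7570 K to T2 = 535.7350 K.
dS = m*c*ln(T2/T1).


T2/T1 = 1.6246
ln(T2/T1) = 0.4853
dS = 1.1530 * 1.1420 * 0.4853 = 0.6390 kJ/K

0.6390 kJ/K


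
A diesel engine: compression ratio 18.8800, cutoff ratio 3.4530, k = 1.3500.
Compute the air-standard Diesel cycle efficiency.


r^(k-1) = 2.7964
rc^k = 5.3280
eta = 0.5326 = 53.2634%

53.2634%


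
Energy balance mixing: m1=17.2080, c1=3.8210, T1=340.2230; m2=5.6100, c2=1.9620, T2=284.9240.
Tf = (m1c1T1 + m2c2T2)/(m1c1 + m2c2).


num = 25506.3709
den = 76.7586
Tf = 332.2934 K

332.2934 K


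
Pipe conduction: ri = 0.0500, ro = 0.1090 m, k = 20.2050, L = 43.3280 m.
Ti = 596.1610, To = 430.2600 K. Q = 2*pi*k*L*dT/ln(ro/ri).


dT = 165.9010 K
ln(ro/ri) = 0.7793
Q = 2*pi*20.2050*43.3280*165.9010 / 0.7793 = 1170948.5957 W

1170948.5957 W


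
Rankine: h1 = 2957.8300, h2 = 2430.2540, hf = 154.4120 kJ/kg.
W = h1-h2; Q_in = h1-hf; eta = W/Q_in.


W = 527.5760 kJ/kg
Q_in = 2803.4180 kJ/kg
eta = 0.1882 = 18.8190%

eta = 18.8190%


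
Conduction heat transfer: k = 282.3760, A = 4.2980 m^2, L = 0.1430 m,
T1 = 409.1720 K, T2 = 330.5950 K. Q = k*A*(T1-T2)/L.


dT = 78.5770 K
Q = 282.3760 * 4.2980 * 78.5770 / 0.1430 = 666889.0698 W

666889.0698 W


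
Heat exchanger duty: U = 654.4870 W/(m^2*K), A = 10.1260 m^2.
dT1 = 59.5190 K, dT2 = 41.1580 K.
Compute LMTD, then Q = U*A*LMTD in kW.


LMTD = 49.7754 K
Q = 654.4870 * 10.1260 * 49.7754 = 329878.0227 W = 329.8780 kW

329.8780 kW


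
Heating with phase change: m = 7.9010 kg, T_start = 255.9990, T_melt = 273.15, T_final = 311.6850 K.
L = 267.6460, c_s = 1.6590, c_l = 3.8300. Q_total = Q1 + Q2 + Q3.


Q1 (sensible, solid) = 7.9010 * 1.6590 * 17.1510 = 224.8112 kJ
Q2 (latent) = 7.9010 * 267.6460 = 2114.6710 kJ
Q3 (sensible, liquid) = 7.9010 * 3.8300 * 38.5350 = 1166.1011 kJ
Q_total = 3505.5833 kJ

3505.5833 kJ


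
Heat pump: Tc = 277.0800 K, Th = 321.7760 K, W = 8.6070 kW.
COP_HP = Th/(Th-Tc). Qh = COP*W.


COP = 321.7760 / 44.6960 = 7.1992
Qh = 7.1992 * 8.6070 = 61.9636 kW

COP = 7.1992, Qh = 61.9636 kW


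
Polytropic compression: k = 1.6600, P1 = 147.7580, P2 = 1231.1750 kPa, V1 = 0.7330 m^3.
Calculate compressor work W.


(k-1)/k = 0.3976
(P2/P1)^exp = 2.3232
W = 2.5152 * 147.7580 * 0.7330 * (2.3232 - 1) = 360.4529 kJ

360.4529 kJ


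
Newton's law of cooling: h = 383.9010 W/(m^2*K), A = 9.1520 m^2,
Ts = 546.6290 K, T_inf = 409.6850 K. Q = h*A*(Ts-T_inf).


dT = 136.9440 K
Q = 383.9010 * 9.1520 * 136.9440 = 481147.5336 W

481147.5336 W


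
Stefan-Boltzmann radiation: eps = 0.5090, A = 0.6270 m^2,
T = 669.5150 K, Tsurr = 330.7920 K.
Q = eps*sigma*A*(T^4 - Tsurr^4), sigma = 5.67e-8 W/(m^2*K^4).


T^4 = 2.0093e+11
Tsurr^4 = 1.1973e+10
Q = 0.5090 * 5.67e-8 * 0.6270 * 1.8895e+11 = 3419.2159 W

3419.2159 W


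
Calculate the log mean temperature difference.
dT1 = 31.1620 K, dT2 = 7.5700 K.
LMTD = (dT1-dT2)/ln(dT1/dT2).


dT1/dT2 = 4.1165
ln(dT1/dT2) = 1.4150
LMTD = 23.5920 / 1.4150 = 16.6727 K

16.6727 K


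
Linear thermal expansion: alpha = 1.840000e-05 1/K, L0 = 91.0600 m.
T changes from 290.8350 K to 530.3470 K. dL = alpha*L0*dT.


dT = 239.5120 K
dL = 1.840000e-05 * 91.0600 * 239.5120 = 0.401303 m
L_final = 91.461303 m

dL = 0.401303 m


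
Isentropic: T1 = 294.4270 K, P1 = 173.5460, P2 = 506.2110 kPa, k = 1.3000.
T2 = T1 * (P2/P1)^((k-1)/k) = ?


(k-1)/k = 0.2308
(P2/P1)^exp = 1.2802
T2 = 294.4270 * 1.2802 = 376.9347 K

376.9347 K


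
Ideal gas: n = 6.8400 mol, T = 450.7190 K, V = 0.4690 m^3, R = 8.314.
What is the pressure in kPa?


P = nRT/V = 6.8400 * 8.314 * 450.7190 / 0.4690
= 25631.3799 / 0.4690 = 54651.1299 Pa = 54.6511 kPa

54.6511 kPa


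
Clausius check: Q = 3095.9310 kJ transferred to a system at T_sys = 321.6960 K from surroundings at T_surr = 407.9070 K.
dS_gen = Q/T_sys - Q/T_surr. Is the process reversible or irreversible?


dS_sys = 3095.9310/321.6960 = 9.6238 kJ/K
dS_surr = -3095.9310/407.9070 = -7.5898 kJ/K
dS_gen = 9.6238 - 7.5898 = 2.0340 kJ/K (irreversible)

dS_gen = 2.0340 kJ/K, irreversible


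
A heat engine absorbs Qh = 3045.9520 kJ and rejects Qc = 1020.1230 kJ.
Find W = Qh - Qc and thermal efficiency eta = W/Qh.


W = 3045.9520 - 1020.1230 = 2025.8290 kJ
eta = 2025.8290 / 3045.9520 = 0.6651 = 66.5089%

W = 2025.8290 kJ, eta = 66.5089%


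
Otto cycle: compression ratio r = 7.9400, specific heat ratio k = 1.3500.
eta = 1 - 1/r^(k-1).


r^(k-1) = 2.0651
eta = 1 - 1/2.0651 = 0.5158 = 51.5758%

51.5758%


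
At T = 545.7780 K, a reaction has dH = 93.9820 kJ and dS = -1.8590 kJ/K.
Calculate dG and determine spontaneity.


T*dS = 545.7780 * -1.8590 = -1014.6013 kJ
dG = 93.9820 + 1014.6013 = 1108.5833 kJ (non-spontaneous)

dG = 1108.5833 kJ, non-spontaneous


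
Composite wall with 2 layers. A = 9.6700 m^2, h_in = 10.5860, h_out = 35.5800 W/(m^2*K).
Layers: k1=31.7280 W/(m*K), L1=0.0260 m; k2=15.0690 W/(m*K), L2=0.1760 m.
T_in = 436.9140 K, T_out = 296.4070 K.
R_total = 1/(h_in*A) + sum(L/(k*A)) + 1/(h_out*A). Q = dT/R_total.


R_conv_in = 1/(10.5860*9.6700) = 0.0098
R_1 = 0.0260/(31.7280*9.6700) = 8.4743e-05
R_2 = 0.1760/(15.0690*9.6700) = 0.0012
R_conv_out = 1/(35.5800*9.6700) = 0.0029
R_total = 0.0140 K/W
Q = 140.5070 / 0.0140 = 10059.3127 W

R_total = 0.0140 K/W, Q = 10059.3127 W


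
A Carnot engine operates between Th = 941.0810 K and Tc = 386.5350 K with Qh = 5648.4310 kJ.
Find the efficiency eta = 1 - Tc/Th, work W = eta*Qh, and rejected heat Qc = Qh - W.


eta = 1 - 386.5350/941.0810 = 0.5893
W = 0.5893 * 5648.4310 = 3328.4221 kJ
Qc = 5648.4310 - 3328.4221 = 2320.0089 kJ

eta = 58.9265%, W = 3328.4221 kJ, Qc = 2320.0089 kJ


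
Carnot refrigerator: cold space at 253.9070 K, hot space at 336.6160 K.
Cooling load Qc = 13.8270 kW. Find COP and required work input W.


COP = 253.9070 / 82.7090 = 3.0699
W = 13.8270 / 3.0699 = 4.5041 kW

COP = 3.0699, W = 4.5041 kW


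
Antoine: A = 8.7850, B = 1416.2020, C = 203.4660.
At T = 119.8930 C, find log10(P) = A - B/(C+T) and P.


C+T = 323.3590
B/(C+T) = 4.3797
log10(P) = 8.7850 - 4.3797 = 4.4053
P = 10^4.4053 = 25429.7141 mmHg

25429.7141 mmHg


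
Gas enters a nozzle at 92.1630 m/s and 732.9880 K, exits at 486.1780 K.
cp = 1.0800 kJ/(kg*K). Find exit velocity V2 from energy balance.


dT = 246.8100 K
2*cp*1000*dT = 533109.6000
V1^2 = 8494.0186
V2 = sqrt(541603.6186) = 735.9372 m/s

735.9372 m/s


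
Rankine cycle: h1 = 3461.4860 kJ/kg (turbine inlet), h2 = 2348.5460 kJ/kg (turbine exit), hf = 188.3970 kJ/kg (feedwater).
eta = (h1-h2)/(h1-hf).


W = 1112.9400 kJ/kg
Q_in = 3273.0890 kJ/kg
eta = 0.3400 = 34.0027%

eta = 34.0027%


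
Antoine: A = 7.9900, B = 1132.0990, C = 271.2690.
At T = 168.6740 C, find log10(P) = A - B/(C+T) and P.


C+T = 439.9430
B/(C+T) = 2.5733
log10(P) = 7.9900 - 2.5733 = 5.4167
P = 10^5.4167 = 261044.3933 mmHg

261044.3933 mmHg


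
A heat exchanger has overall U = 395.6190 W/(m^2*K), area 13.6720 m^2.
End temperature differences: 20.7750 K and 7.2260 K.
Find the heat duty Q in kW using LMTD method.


LMTD = 12.8297 K
Q = 395.6190 * 13.6720 * 12.8297 = 69394.6363 W = 69.3946 kW

69.3946 kW


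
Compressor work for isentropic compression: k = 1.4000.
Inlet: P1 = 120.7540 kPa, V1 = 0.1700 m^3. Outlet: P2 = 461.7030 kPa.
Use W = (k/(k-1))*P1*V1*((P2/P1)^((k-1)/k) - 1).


(k-1)/k = 0.2857
(P2/P1)^exp = 1.4670
W = 3.5000 * 120.7540 * 0.1700 * (1.4670 - 1) = 33.5502 kJ

33.5502 kJ


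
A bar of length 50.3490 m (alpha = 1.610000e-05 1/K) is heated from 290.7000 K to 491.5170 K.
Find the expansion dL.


dT = 200.8170 K
dL = 1.610000e-05 * 50.3490 * 200.8170 = 0.162786 m
L_final = 50.511786 m

dL = 0.162786 m


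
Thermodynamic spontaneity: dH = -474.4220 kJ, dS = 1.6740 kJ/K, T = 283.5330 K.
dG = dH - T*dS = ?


T*dS = 283.5330 * 1.6740 = 474.6342 kJ
dG = -474.4220 - 474.6342 = -949.0562 kJ (spontaneous)

dG = -949.0562 kJ, spontaneous


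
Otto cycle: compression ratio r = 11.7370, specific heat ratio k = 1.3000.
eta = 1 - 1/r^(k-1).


r^(k-1) = 2.0935
eta = 1 - 1/2.0935 = 0.5223 = 52.2325%

52.2325%


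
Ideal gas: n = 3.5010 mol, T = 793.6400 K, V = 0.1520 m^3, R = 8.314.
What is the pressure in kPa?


P = nRT/V = 3.5010 * 8.314 * 793.6400 / 0.1520
= 23100.7287 / 0.1520 = 151978.4782 Pa = 151.9785 kPa

151.9785 kPa


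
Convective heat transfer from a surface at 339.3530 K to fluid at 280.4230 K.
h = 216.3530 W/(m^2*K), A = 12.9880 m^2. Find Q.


dT = 58.9300 K
Q = 216.3530 * 12.9880 * 58.9300 = 165592.8736 W

165592.8736 W


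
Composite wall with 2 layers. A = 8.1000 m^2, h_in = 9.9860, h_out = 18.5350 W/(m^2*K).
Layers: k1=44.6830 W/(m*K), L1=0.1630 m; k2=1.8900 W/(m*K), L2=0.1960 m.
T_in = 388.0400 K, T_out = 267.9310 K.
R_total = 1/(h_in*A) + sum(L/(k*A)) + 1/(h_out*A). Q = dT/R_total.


R_conv_in = 1/(9.9860*8.1000) = 0.0124
R_1 = 0.1630/(44.6830*8.1000) = 0.0005
R_2 = 0.1960/(1.8900*8.1000) = 0.0128
R_conv_out = 1/(18.5350*8.1000) = 0.0067
R_total = 0.0323 K/W
Q = 120.1090 / 0.0323 = 3721.1932 W

R_total = 0.0323 K/W, Q = 3721.1932 W


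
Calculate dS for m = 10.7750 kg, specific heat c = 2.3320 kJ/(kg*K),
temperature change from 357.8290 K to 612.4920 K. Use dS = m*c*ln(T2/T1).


T2/T1 = 1.7117
ln(T2/T1) = 0.5375
dS = 10.7750 * 2.3320 * 0.5375 = 13.5054 kJ/K

13.5054 kJ/K


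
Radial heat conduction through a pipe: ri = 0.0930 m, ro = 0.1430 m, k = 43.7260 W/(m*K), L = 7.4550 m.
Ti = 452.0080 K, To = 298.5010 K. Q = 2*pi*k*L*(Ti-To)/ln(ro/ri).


dT = 153.5070 K
ln(ro/ri) = 0.4302
Q = 2*pi*43.7260*7.4550*153.5070 / 0.4302 = 730767.9310 W

730767.9310 W


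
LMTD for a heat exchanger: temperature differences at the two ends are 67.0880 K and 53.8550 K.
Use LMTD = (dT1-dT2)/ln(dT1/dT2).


dT1/dT2 = 1.2457
ln(dT1/dT2) = 0.2197
LMTD = 13.2330 / 0.2197 = 60.2294 K

60.2294 K


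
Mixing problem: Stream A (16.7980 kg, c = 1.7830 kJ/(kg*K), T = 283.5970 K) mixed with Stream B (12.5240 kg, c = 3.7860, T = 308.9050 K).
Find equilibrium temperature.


num = 23140.9641
den = 77.3667
Tf = 299.1076 K

299.1076 K


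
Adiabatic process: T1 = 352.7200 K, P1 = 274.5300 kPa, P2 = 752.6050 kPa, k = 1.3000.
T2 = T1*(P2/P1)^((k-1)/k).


(k-1)/k = 0.2308
(P2/P1)^exp = 1.2620
T2 = 352.7200 * 1.2620 = 445.1453 K

445.1453 K


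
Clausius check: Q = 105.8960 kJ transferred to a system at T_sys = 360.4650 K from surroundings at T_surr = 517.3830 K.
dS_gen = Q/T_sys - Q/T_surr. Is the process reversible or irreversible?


dS_sys = 105.8960/360.4650 = 0.2938 kJ/K
dS_surr = -105.8960/517.3830 = -0.2047 kJ/K
dS_gen = 0.2938 - 0.2047 = 0.0891 kJ/K (irreversible)

dS_gen = 0.0891 kJ/K, irreversible


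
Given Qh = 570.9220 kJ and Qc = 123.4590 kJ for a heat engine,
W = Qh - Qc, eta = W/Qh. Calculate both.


W = 570.9220 - 123.4590 = 447.4630 kJ
eta = 447.4630 / 570.9220 = 0.7838 = 78.3755%

W = 447.4630 kJ, eta = 78.3755%


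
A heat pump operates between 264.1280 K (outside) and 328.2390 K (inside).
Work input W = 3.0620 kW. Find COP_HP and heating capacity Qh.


COP = 328.2390 / 64.1110 = 5.1199
Qh = 5.1199 * 3.0620 = 15.6770 kW

COP = 5.1199, Qh = 15.6770 kW


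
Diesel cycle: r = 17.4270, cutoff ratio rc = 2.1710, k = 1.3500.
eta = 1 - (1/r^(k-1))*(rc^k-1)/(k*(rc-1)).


r^(k-1) = 2.7191
rc^k = 2.8477
eta = 0.5702 = 57.0159%

57.0159%


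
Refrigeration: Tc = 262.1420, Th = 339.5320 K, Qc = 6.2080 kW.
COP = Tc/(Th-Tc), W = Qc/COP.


COP = 262.1420 / 77.3900 = 3.3873
W = 6.2080 / 3.3873 = 1.8327 kW

COP = 3.3873, W = 1.8327 kW


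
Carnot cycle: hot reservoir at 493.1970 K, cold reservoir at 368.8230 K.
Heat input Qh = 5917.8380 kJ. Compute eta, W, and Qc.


eta = 1 - 368.8230/493.1970 = 0.2522
W = 0.2522 * 5917.8380 = 1492.3554 kJ
Qc = 5917.8380 - 1492.3554 = 4425.4826 kJ

eta = 25.2179%, W = 1492.3554 kJ, Qc = 4425.4826 kJ


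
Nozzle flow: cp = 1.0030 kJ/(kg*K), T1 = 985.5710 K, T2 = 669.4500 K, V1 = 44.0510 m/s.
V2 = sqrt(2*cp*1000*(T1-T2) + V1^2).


dT = 316.1210 K
2*cp*1000*dT = 634138.7260
V1^2 = 1940.4906
V2 = sqrt(636079.2166) = 797.5457 m/s

797.5457 m/s


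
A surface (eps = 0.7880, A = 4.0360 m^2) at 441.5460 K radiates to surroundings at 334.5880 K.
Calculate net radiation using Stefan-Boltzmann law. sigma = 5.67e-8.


T^4 = 3.8011e+10
Tsurr^4 = 1.2533e+10
Q = 0.7880 * 5.67e-8 * 4.0360 * 2.5478e+10 = 4594.3522 W

4594.3522 W


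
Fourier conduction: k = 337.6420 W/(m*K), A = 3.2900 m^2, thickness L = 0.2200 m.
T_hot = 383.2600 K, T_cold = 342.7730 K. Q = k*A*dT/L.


dT = 40.4870 K
Q = 337.6420 * 3.2900 * 40.4870 / 0.2200 = 204430.3061 W

204430.3061 W


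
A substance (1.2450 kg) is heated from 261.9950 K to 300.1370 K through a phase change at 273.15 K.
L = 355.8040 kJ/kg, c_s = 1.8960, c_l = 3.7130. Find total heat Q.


Q1 (sensible, solid) = 1.2450 * 1.8960 * 11.1550 = 26.3316 kJ
Q2 (latent) = 1.2450 * 355.8040 = 442.9760 kJ
Q3 (sensible, liquid) = 1.2450 * 3.7130 * 26.9870 = 124.7524 kJ
Q_total = 594.0600 kJ

594.0600 kJ


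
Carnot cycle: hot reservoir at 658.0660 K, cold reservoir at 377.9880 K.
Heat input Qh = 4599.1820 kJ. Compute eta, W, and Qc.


eta = 1 - 377.9880/658.0660 = 0.4256
W = 0.4256 * 4599.1820 = 1957.4476 kJ
Qc = 4599.1820 - 1957.4476 = 2641.7344 kJ

eta = 42.5608%, W = 1957.4476 kJ, Qc = 2641.7344 kJ


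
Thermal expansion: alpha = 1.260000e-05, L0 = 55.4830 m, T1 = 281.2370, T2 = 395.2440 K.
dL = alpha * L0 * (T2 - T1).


dT = 114.0070 K
dL = 1.260000e-05 * 55.4830 * 114.0070 = 0.079701 m
L_final = 55.562701 m

dL = 0.079701 m
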